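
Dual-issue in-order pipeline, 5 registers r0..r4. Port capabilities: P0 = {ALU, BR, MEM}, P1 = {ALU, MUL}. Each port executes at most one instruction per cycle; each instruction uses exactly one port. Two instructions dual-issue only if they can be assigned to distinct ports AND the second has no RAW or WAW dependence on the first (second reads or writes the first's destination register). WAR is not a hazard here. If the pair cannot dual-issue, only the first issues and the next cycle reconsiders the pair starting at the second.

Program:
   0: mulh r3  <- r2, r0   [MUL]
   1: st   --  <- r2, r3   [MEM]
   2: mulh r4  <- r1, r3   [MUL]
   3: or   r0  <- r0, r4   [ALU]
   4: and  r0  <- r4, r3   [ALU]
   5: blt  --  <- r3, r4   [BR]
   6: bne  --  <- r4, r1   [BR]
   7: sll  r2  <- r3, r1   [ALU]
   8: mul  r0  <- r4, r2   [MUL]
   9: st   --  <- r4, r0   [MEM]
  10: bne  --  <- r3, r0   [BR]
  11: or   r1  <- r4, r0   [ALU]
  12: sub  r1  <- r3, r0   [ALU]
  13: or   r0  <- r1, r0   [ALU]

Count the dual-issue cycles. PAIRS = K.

  cy0 -> i0 (mulh) RAW r3
  cy1 -> i1&i2 (st;mulh) dual
  cy2 -> i3 (or) WAW r0
  cy3 -> i4&i5 (and;blt) dual
  cy4 -> i6&i7 (bne;sll) dual
  cy5 -> i8 (mul) RAW r0
  cy6 -> i9 (st) no-port MEM/BR
  cy7 -> i10&i11 (bne;or) dual
  cy8 -> i12 (sub) RAW r1
  cy9 -> i13 (or) tail

PAIRS = 4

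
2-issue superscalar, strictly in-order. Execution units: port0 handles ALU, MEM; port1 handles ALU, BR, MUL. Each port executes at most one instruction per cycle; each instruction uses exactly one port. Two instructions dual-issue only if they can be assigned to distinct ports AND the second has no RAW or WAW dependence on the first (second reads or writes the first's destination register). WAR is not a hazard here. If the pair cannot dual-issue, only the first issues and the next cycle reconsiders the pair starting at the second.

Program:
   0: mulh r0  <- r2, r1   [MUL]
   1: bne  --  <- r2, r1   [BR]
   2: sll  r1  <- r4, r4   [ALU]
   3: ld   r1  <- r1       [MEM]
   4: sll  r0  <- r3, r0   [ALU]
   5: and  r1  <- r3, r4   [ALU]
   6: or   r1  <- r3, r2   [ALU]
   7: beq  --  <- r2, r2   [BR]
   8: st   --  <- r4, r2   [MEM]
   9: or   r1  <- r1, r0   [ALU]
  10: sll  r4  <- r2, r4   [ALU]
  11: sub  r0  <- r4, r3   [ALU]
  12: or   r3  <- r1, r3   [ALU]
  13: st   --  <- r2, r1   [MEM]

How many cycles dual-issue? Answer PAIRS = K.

PAIRS = 5

  cy0 -> i0 (mulh) no-port MUL/BR
  cy1 -> i1&i2 (bne sll) 2-wide
  cy2 -> i3&i4 (ld sll) 2-wide
  cy3 -> i5 (and) WAW r1
  cy4 -> i6&i7 (or beq) 2-wide
  cy5 -> i8&i9 (st or) 2-wide
  cy6 -> i10 (sll) RAW r4
  cy7 -> i11&i12 (sub or) 2-wide
  cy8 -> i13 (st) tail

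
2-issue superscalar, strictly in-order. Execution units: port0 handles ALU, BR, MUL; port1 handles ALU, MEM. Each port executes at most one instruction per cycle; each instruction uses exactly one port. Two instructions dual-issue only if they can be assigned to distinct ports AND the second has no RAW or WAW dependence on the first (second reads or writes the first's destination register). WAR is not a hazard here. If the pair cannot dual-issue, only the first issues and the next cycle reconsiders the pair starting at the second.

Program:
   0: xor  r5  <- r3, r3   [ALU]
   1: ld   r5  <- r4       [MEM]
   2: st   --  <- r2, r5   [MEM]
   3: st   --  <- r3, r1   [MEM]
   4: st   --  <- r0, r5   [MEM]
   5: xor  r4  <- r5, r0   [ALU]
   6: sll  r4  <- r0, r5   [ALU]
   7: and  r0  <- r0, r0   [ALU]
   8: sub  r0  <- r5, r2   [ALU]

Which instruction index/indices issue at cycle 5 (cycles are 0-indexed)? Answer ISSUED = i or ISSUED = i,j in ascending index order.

t=0 i0:xor ; WAW r5
t=1 i1:ld ; no-port MEM/MEM
t=2 i2:st ; no-port MEM/MEM
t=3 i3:st ; no-port MEM/MEM
t=4 i4,i5:st xor ; dual
t=5 i6,i7:sll and ; dual
t=6 i8:sub ; tail

ISSUED = 6,7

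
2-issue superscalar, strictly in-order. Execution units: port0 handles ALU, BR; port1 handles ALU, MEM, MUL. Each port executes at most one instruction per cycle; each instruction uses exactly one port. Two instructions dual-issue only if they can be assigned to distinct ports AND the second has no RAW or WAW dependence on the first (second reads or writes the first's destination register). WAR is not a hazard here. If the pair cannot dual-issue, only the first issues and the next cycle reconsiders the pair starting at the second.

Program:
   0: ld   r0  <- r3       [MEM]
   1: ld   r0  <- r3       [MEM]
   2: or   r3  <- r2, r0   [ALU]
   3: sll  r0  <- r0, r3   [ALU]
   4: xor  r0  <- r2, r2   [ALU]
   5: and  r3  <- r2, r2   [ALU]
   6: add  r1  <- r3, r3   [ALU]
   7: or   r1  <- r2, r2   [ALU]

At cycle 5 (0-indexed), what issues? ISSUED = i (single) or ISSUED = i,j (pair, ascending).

ISSUED = 6

  cy0 -> i0 (ld) no-port MEM/MEM
  cy1 -> i1 (ld) RAW r0
  cy2 -> i2 (or) RAW r3
  cy3 -> i3 (sll) WAW r0
  cy4 -> i4,i5 (xor and) pair
  cy5 -> i6 (add) WAW r1
  cy6 -> i7 (or) tail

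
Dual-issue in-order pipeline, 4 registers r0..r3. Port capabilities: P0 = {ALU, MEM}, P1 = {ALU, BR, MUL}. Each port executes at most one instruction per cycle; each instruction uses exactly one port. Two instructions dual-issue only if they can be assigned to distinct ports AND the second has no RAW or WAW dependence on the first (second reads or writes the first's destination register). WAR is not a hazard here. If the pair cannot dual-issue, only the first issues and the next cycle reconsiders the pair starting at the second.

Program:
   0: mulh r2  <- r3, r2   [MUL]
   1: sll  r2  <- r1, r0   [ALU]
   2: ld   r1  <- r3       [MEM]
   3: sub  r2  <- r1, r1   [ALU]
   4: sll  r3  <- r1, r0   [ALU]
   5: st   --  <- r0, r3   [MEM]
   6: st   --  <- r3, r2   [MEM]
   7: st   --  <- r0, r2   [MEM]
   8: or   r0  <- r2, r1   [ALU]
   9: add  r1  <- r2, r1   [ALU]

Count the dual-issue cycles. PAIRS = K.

PAIRS = 3

c0: i0 mulh  WAW r2
c1: i1+i2 sll/ld  dual
c2: i3+i4 sub/sll  dual
c3: i5 st  no-port MEM/MEM
c4: i6 st  no-port MEM/MEM
c5: i7+i8 st/or  dual
c6: i9 add  tail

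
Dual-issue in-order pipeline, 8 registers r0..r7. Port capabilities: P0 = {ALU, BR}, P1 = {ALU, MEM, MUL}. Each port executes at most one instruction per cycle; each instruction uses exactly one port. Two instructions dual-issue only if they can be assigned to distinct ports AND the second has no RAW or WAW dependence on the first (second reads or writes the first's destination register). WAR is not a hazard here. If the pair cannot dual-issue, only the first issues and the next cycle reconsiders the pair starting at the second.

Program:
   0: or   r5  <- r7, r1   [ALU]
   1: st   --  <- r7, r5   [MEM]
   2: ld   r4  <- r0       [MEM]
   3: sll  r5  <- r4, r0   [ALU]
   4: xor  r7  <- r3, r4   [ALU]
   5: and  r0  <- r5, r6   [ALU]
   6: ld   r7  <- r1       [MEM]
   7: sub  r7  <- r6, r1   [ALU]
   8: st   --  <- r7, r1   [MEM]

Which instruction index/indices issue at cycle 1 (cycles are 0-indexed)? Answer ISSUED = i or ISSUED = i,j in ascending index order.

0. or @i0  | RAW r5
1. st @i1  | no-port MEM/MEM
2. ld @i2  | RAW r4
3. sll;xor @i3+i4  | pair
4. and;ld @i5+i6  | pair
5. sub @i7  | RAW r7
6. st @i8  | tail

ISSUED = 1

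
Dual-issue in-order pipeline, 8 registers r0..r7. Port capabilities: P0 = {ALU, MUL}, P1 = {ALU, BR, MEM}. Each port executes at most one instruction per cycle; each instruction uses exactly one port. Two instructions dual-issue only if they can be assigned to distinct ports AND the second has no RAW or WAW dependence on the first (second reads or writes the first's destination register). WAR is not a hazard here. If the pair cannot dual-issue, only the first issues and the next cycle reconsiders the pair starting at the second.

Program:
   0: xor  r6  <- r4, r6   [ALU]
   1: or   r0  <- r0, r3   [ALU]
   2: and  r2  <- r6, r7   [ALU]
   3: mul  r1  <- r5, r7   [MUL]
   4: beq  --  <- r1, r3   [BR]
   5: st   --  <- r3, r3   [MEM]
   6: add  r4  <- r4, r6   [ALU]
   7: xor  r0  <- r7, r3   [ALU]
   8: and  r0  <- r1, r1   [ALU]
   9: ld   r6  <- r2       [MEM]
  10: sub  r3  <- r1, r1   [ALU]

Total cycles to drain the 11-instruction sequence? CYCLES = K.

0. xor.ALU;or.ALU @i0&i1  | pair
1. and.ALU;mul.MUL @i2&i3  | pair
2. beq.BR @i4  | no-port BR/MEM
3. st.MEM;add.ALU @i5&i6  | pair
4. xor.ALU @i7  | WAW r0
5. and.ALU;ld.MEM @i8&i9  | pair
6. sub.ALU @i10  | tail

CYCLES = 7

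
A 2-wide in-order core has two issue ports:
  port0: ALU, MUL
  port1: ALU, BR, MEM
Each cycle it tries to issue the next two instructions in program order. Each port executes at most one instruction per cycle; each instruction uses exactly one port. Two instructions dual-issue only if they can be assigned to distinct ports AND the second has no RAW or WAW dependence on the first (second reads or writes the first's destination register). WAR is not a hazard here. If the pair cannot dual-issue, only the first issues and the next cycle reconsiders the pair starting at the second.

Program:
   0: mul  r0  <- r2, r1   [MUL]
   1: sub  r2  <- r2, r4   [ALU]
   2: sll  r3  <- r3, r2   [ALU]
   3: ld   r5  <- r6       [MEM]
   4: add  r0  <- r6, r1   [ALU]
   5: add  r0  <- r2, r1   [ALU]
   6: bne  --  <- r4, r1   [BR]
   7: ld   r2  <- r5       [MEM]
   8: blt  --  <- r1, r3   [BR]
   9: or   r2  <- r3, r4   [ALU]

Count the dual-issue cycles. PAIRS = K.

[0] i0+i1  mul.MUL+sub.ALU  -- 2-wide
[1] i2+i3  sll.ALU+ld.MEM  -- 2-wide
[2] i4  add.ALU  -- WAW r0
[3] i5+i6  add.ALU+bne.BR  -- 2-wide
[4] i7  ld.MEM  -- no-port MEM/BR
[5] i8+i9  blt.BR+or.ALU  -- 2-wide

PAIRS = 4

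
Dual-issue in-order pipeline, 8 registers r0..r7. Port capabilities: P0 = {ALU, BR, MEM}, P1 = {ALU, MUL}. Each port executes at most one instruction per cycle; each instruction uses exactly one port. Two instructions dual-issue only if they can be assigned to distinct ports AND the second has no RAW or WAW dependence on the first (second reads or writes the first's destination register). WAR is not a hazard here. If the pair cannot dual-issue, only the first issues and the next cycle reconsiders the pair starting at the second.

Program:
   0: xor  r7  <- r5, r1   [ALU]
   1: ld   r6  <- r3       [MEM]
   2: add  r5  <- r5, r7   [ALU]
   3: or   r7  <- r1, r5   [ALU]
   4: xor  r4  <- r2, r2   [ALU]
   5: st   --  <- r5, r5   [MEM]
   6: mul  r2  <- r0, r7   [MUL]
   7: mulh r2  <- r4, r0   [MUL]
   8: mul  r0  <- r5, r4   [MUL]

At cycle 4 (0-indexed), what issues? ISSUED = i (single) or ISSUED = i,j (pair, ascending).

ISSUED = 7

0. xor/ld @i0/i1  | dual
1. add @i2  | RAW r5
2. or/xor @i3/i4  | dual
3. st/mul @i5/i6  | dual
4. mulh @i7  | no-port MUL/MUL
5. mul @i8  | tail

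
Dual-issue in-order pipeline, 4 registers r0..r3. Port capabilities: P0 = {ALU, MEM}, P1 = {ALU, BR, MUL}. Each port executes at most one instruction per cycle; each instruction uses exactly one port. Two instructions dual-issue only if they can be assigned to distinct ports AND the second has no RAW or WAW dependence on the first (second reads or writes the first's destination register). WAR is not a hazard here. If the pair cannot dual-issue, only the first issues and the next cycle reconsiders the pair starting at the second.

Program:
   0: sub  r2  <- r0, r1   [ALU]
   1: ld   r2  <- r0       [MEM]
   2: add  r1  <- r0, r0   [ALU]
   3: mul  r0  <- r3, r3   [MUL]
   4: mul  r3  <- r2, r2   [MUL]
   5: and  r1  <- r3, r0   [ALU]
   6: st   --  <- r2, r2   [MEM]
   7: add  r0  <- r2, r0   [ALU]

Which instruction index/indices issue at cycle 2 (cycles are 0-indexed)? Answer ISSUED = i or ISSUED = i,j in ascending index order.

t=0 i0:sub ; WAW r2
t=1 i1&i2:ld+add ; dual
t=2 i3:mul ; no-port MUL/MUL
t=3 i4:mul ; RAW r3
t=4 i5&i6:and+st ; dual
t=5 i7:add ; tail

ISSUED = 3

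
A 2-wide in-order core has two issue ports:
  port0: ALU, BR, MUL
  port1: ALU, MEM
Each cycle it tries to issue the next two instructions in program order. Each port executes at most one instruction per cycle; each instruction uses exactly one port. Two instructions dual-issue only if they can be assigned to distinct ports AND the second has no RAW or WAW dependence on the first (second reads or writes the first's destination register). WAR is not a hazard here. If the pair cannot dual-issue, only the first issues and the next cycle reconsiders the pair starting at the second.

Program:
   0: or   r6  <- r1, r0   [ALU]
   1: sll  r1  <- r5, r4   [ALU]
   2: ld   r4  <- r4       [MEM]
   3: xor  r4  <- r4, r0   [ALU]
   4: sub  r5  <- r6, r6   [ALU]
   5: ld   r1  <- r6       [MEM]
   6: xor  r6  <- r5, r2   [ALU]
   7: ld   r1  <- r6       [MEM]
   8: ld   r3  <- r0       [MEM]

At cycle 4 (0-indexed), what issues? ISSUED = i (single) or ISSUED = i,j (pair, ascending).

ISSUED = 7

#0 head=0: or sll i0&i1 pair
#1 head=2: ld i2 RAW+WAW r4
#2 head=3: xor sub i3&i4 pair
#3 head=5: ld xor i5&i6 pair
#4 head=7: ld i7 no-port MEM/MEM
#5 head=8: ld i8 tail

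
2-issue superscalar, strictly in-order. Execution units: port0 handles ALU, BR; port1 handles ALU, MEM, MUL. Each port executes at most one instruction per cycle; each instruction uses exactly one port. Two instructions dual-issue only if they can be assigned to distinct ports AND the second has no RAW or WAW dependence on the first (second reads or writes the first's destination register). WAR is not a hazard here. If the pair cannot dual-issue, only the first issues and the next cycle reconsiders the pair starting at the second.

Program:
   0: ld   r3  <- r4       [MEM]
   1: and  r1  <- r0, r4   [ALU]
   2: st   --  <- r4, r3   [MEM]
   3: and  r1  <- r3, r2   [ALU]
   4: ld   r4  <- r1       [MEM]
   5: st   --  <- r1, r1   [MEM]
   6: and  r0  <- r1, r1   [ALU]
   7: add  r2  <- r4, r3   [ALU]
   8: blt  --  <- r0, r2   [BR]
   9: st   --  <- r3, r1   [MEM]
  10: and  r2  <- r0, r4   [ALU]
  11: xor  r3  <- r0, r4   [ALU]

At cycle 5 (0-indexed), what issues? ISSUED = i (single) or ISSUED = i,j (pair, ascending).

ISSUED = 8,9

  cy0 -> i0/i1 (ld;and) pair
  cy1 -> i2/i3 (st;and) pair
  cy2 -> i4 (ld) no-port MEM/MEM
  cy3 -> i5/i6 (st;and) pair
  cy4 -> i7 (add) RAW r2
  cy5 -> i8/i9 (blt;st) pair
  cy6 -> i10/i11 (and;xor) pair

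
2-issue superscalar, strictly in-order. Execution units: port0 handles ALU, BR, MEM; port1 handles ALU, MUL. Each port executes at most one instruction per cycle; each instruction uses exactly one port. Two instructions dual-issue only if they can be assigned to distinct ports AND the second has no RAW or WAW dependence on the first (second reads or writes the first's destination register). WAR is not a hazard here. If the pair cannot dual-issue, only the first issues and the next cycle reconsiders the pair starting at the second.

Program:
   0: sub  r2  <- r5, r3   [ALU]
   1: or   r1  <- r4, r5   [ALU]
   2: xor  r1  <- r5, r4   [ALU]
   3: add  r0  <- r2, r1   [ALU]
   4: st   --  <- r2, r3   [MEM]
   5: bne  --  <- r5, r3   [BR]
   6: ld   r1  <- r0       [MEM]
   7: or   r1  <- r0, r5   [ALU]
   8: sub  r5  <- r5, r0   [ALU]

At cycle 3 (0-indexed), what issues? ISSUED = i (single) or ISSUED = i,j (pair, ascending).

ISSUED = 5

  cy0 -> i0+i1 (sub;or) 2-wide
  cy1 -> i2 (xor) RAW r1
  cy2 -> i3+i4 (add;st) 2-wide
  cy3 -> i5 (bne) no-port BR/MEM
  cy4 -> i6 (ld) WAW r1
  cy5 -> i7+i8 (or;sub) 2-wide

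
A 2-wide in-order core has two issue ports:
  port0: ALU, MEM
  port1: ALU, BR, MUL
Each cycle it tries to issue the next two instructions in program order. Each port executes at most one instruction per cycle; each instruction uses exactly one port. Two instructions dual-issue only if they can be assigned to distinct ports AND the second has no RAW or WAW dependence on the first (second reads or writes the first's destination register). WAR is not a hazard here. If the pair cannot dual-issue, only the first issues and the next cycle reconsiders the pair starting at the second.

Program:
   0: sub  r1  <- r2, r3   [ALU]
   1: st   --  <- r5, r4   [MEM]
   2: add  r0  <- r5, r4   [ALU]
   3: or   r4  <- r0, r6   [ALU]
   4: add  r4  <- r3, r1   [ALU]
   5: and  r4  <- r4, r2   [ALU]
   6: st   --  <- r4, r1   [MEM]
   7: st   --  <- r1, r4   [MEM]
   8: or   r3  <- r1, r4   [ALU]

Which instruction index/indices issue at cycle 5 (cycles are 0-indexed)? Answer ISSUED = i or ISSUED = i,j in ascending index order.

t=0 i0&i1:sub.ALU/st.MEM ; 2-wide
t=1 i2:add.ALU ; RAW r0
t=2 i3:or.ALU ; WAW r4
t=3 i4:add.ALU ; RAW+WAW r4
t=4 i5:and.ALU ; RAW r4
t=5 i6:st.MEM ; no-port MEM/MEM
t=6 i7&i8:st.MEM/or.ALU ; 2-wide

ISSUED = 6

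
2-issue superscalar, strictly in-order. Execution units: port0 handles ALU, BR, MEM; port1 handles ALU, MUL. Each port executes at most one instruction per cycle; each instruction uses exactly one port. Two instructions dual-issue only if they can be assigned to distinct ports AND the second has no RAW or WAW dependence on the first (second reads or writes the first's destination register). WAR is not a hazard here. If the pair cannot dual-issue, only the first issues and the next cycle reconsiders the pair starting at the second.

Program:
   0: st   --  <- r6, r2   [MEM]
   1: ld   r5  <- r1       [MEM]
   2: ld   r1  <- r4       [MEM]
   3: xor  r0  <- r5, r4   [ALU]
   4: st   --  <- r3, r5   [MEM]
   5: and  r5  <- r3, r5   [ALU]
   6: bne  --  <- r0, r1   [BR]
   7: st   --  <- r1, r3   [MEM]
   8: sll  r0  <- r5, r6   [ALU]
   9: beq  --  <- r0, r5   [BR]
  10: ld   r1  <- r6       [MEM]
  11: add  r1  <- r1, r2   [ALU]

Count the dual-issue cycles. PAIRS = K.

PAIRS = 3

[0] i0  st  -- no-port MEM/MEM
[1] i1  ld  -- no-port MEM/MEM
[2] i2,i3  ld+xor  -- dual
[3] i4,i5  st+and  -- dual
[4] i6  bne  -- no-port BR/MEM
[5] i7,i8  st+sll  -- dual
[6] i9  beq  -- no-port BR/MEM
[7] i10  ld  -- RAW+WAW r1
[8] i11  add  -- tail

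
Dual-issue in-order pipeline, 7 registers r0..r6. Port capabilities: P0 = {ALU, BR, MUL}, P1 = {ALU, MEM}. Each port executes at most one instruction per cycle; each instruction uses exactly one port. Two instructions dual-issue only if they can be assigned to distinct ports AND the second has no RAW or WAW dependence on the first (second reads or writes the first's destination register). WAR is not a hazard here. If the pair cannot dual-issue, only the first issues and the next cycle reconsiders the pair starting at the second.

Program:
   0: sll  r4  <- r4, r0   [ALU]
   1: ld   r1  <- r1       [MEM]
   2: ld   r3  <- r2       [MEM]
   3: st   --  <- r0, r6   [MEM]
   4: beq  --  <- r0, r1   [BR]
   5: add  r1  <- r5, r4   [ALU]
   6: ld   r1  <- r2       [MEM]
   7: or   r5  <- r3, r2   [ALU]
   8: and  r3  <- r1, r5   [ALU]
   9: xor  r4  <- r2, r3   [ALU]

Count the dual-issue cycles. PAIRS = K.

PAIRS = 3

t=0 i0,i1:sll+ld ; 2-wide
t=1 i2:ld ; no-port MEM/MEM
t=2 i3,i4:st+beq ; 2-wide
t=3 i5:add ; WAW r1
t=4 i6,i7:ld+or ; 2-wide
t=5 i8:and ; RAW r3
t=6 i9:xor ; tail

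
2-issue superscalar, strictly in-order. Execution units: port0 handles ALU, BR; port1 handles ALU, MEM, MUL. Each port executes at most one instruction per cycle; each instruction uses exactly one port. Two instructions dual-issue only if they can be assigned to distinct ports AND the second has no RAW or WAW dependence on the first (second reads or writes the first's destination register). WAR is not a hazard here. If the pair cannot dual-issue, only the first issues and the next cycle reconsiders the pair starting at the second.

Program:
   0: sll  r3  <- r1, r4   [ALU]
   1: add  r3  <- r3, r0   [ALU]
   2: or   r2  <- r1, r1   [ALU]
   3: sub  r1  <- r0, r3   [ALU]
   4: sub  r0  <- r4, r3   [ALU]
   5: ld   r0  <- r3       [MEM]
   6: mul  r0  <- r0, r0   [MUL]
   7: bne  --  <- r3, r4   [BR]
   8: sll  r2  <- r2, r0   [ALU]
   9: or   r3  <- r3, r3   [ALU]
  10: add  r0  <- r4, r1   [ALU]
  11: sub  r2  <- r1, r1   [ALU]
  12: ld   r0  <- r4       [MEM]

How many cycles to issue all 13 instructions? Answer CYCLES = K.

CYCLES = 8

  cy0 -> i0 (sll.ALU) RAW+WAW r3
  cy1 -> i1+i2 (add.ALU or.ALU) dual
  cy2 -> i3+i4 (sub.ALU sub.ALU) dual
  cy3 -> i5 (ld.MEM) no-port MEM/MUL
  cy4 -> i6+i7 (mul.MUL bne.BR) dual
  cy5 -> i8+i9 (sll.ALU or.ALU) dual
  cy6 -> i10+i11 (add.ALU sub.ALU) dual
  cy7 -> i12 (ld.MEM) tail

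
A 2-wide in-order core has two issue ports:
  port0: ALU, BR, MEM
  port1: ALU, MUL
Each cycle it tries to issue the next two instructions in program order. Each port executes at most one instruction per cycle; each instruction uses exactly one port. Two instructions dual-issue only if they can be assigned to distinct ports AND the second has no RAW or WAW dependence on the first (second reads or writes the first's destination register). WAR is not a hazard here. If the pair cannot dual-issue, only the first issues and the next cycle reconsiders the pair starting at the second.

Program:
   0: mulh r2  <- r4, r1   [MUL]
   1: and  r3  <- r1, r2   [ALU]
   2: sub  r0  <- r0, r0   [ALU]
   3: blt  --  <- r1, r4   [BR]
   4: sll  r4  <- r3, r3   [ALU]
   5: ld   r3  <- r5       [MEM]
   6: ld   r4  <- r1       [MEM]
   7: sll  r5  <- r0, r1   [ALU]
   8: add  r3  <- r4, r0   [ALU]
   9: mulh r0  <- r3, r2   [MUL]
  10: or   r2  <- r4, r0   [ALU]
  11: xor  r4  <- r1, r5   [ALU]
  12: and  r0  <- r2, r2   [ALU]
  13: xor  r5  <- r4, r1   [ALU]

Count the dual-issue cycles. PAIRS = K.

PAIRS = 5

  cy0 -> i0 (mulh.MUL) RAW r2
  cy1 -> i1+i2 (and.ALU sub.ALU) 2-wide
  cy2 -> i3+i4 (blt.BR sll.ALU) 2-wide
  cy3 -> i5 (ld.MEM) no-port MEM/MEM
  cy4 -> i6+i7 (ld.MEM sll.ALU) 2-wide
  cy5 -> i8 (add.ALU) RAW r3
  cy6 -> i9 (mulh.MUL) RAW r0
  cy7 -> i10+i11 (or.ALU xor.ALU) 2-wide
  cy8 -> i12+i13 (and.ALU xor.ALU) 2-wide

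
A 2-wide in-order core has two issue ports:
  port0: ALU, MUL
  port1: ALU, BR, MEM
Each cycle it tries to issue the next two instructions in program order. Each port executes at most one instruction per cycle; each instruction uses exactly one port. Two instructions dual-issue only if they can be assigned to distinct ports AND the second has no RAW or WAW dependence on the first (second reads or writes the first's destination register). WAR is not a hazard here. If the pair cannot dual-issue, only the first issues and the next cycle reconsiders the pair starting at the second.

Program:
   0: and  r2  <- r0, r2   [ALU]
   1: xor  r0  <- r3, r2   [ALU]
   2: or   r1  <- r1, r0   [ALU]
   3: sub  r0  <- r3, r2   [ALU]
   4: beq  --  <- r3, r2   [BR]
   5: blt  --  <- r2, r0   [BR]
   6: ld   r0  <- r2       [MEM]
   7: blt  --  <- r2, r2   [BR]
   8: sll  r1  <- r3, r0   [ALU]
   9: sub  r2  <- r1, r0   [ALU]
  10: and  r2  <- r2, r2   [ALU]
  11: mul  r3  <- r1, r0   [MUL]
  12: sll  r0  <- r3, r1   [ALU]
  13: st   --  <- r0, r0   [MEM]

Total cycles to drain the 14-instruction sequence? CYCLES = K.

#0 head=0: and.ALU i0 RAW r2
#1 head=1: xor.ALU i1 RAW r0
#2 head=2: or.ALU/sub.ALU i2&i3 2-wide
#3 head=4: beq.BR i4 no-port BR/BR
#4 head=5: blt.BR i5 no-port BR/MEM
#5 head=6: ld.MEM i6 no-port MEM/BR
#6 head=7: blt.BR/sll.ALU i7&i8 2-wide
#7 head=9: sub.ALU i9 RAW+WAW r2
#8 head=10: and.ALU/mul.MUL i10&i11 2-wide
#9 head=12: sll.ALU i12 RAW r0
#10 head=13: st.MEM i13 tail

CYCLES = 11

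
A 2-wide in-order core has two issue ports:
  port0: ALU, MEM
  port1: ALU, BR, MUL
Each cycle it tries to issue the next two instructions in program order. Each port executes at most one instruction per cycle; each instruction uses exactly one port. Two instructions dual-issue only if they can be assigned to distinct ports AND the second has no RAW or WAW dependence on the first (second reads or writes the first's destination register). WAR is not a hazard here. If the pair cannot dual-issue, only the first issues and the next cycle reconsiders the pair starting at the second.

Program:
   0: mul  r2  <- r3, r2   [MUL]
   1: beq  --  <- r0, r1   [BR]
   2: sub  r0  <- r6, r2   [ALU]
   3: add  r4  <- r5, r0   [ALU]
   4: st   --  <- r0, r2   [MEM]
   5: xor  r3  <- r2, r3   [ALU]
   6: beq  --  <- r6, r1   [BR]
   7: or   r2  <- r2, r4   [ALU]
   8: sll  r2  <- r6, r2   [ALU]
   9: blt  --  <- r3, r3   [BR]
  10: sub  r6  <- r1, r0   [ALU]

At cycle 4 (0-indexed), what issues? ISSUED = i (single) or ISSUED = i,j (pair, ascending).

ISSUED = 7

t=0 i0:mul.MUL ; no-port MUL/BR
t=1 i1/i2:beq.BR;sub.ALU ; 2-wide
t=2 i3/i4:add.ALU;st.MEM ; 2-wide
t=3 i5/i6:xor.ALU;beq.BR ; 2-wide
t=4 i7:or.ALU ; RAW+WAW r2
t=5 i8/i9:sll.ALU;blt.BR ; 2-wide
t=6 i10:sub.ALU ; tail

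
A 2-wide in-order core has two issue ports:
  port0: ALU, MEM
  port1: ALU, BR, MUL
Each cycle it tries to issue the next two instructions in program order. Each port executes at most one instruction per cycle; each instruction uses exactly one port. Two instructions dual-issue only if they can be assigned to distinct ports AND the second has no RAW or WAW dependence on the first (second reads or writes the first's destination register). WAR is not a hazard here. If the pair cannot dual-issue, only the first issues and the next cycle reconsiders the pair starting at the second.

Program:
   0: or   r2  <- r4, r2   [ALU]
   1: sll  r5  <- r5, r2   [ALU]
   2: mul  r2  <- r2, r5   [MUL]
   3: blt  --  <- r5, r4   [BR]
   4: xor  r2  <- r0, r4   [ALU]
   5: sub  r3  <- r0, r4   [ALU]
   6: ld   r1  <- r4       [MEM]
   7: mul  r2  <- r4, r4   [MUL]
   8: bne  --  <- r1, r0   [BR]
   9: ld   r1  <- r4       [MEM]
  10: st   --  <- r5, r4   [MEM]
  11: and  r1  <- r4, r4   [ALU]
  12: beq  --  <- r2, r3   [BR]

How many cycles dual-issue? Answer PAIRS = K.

[0] i0  or.ALU  -- RAW r2
[1] i1  sll.ALU  -- RAW r5
[2] i2  mul.MUL  -- no-port MUL/BR
[3] i3&i4  blt.BR;xor.ALU  -- pair
[4] i5&i6  sub.ALU;ld.MEM  -- pair
[5] i7  mul.MUL  -- no-port MUL/BR
[6] i8&i9  bne.BR;ld.MEM  -- pair
[7] i10&i11  st.MEM;and.ALU  -- pair
[8] i12  beq.BR  -- tail

PAIRS = 4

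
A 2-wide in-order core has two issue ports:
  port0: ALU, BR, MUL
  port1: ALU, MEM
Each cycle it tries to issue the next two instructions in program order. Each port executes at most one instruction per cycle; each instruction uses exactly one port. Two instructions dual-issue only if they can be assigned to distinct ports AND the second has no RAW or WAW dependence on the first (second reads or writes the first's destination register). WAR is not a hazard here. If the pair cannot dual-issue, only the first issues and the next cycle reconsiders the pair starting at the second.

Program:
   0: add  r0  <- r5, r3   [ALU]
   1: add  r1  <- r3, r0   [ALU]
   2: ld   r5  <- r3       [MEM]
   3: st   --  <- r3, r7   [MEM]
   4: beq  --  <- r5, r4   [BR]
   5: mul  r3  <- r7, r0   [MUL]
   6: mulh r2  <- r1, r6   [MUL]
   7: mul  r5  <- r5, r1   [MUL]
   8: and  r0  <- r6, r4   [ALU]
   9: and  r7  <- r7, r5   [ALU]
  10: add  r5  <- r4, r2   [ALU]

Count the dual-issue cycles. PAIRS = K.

PAIRS = 4

0. add @i0  | RAW r0
1. add;ld @i1/i2  | dual
2. st;beq @i3/i4  | dual
3. mul @i5  | no-port MUL/MUL
4. mulh @i6  | no-port MUL/MUL
5. mul;and @i7/i8  | dual
6. and;add @i9/i10  | dual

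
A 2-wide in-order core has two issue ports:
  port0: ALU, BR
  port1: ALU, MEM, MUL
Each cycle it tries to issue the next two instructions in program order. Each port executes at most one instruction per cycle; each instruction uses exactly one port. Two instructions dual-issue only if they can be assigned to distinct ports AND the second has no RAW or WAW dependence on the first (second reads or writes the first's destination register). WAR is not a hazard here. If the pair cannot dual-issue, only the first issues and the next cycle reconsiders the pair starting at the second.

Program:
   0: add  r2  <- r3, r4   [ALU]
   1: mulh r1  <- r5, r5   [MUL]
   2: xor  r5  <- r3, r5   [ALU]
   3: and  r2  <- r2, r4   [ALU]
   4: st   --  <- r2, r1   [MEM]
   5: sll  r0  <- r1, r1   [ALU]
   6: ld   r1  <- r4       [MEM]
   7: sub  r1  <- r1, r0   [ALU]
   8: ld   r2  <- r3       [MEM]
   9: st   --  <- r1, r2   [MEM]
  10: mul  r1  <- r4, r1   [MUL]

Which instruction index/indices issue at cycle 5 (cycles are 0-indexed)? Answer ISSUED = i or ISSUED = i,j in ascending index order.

ISSUED = 9

[0] i0,i1  add.ALU;mulh.MUL  -- 2-wide
[1] i2,i3  xor.ALU;and.ALU  -- 2-wide
[2] i4,i5  st.MEM;sll.ALU  -- 2-wide
[3] i6  ld.MEM  -- RAW+WAW r1
[4] i7,i8  sub.ALU;ld.MEM  -- 2-wide
[5] i9  st.MEM  -- no-port MEM/MUL
[6] i10  mul.MUL  -- tail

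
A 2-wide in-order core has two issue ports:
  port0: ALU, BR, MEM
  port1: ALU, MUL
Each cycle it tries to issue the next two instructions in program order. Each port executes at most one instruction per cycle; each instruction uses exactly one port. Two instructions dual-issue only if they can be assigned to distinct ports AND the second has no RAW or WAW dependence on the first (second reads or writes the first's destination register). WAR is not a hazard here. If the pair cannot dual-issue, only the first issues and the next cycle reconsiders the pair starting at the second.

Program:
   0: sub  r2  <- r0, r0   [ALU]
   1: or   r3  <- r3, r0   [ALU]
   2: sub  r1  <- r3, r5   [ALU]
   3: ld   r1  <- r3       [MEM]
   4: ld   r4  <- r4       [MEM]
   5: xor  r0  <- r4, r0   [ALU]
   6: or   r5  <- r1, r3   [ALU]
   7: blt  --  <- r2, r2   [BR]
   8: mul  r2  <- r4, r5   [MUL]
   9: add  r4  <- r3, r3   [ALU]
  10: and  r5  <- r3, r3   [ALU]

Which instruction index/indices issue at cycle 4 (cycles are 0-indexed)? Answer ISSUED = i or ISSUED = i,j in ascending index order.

ISSUED = 5,6

c0: i0/i1 sub;or  2-wide
c1: i2 sub  WAW r1
c2: i3 ld  no-port MEM/MEM
c3: i4 ld  RAW r4
c4: i5/i6 xor;or  2-wide
c5: i7/i8 blt;mul  2-wide
c6: i9/i10 add;and  2-wide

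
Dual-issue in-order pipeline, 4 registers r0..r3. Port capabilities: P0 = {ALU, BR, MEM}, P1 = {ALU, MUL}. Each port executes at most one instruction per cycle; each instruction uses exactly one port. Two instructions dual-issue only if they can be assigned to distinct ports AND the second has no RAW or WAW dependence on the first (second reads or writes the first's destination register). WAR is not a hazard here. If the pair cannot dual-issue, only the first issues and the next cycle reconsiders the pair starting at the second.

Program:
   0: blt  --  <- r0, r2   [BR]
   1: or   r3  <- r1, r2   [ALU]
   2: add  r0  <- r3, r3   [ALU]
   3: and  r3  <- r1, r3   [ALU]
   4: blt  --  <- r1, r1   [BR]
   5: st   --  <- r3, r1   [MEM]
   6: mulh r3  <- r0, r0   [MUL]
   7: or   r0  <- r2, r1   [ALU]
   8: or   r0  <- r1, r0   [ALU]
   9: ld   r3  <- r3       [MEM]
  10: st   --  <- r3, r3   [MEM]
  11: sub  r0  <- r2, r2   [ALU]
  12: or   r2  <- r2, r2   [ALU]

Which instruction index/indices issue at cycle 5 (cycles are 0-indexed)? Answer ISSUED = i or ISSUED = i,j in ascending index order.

ISSUED = 8,9

t=0 i0+i1:blt.BR;or.ALU ; dual
t=1 i2+i3:add.ALU;and.ALU ; dual
t=2 i4:blt.BR ; no-port BR/MEM
t=3 i5+i6:st.MEM;mulh.MUL ; dual
t=4 i7:or.ALU ; RAW+WAW r0
t=5 i8+i9:or.ALU;ld.MEM ; dual
t=6 i10+i11:st.MEM;sub.ALU ; dual
t=7 i12:or.ALU ; tail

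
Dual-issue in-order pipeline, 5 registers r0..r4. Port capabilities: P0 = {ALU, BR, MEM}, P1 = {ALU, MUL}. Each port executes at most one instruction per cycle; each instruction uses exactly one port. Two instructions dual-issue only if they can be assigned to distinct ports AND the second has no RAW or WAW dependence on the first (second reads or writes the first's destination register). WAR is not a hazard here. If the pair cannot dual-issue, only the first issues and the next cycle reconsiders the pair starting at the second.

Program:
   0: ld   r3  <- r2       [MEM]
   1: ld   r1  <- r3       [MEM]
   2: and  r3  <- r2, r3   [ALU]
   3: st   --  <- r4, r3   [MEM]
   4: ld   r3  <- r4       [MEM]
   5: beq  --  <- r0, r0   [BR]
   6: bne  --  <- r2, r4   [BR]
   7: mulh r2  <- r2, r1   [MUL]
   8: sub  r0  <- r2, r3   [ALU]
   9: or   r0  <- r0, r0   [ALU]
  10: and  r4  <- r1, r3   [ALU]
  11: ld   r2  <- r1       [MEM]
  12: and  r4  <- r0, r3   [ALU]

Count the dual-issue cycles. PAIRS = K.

  cy0 -> i0 (ld.MEM) no-port MEM/MEM
  cy1 -> i1,i2 (ld.MEM+and.ALU) dual
  cy2 -> i3 (st.MEM) no-port MEM/MEM
  cy3 -> i4 (ld.MEM) no-port MEM/BR
  cy4 -> i5 (beq.BR) no-port BR/BR
  cy5 -> i6,i7 (bne.BR+mulh.MUL) dual
  cy6 -> i8 (sub.ALU) RAW+WAW r0
  cy7 -> i9,i10 (or.ALU+and.ALU) dual
  cy8 -> i11,i12 (ld.MEM+and.ALU) dual

PAIRS = 4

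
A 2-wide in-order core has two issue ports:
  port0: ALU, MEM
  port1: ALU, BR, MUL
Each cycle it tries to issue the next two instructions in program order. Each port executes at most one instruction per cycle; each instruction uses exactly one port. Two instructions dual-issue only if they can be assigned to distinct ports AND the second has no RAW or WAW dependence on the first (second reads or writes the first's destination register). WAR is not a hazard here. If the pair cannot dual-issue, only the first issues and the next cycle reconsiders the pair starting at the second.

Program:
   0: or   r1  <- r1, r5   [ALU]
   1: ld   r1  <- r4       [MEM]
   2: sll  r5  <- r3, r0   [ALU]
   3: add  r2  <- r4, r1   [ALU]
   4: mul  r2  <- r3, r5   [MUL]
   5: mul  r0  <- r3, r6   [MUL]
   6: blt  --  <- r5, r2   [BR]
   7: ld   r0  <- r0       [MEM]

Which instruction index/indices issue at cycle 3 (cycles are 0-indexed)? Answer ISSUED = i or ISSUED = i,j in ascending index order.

ISSUED = 4

[0] i0  or  -- WAW r1
[1] i1/i2  ld sll  -- pair
[2] i3  add  -- WAW r2
[3] i4  mul  -- no-port MUL/MUL
[4] i5  mul  -- no-port MUL/BR
[5] i6/i7  blt ld  -- pair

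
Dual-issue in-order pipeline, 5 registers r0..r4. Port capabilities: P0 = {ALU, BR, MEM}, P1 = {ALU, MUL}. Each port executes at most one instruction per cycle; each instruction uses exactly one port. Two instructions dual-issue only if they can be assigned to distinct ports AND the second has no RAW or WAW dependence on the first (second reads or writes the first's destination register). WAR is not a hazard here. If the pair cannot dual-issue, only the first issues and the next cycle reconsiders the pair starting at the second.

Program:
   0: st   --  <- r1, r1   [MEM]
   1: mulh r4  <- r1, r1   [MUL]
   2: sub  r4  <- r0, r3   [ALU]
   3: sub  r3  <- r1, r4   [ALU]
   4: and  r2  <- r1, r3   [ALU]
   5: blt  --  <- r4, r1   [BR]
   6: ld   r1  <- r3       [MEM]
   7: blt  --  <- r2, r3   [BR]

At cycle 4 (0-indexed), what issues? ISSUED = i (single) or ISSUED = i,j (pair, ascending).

t=0 i0/i1:st.MEM/mulh.MUL ; dual
t=1 i2:sub.ALU ; RAW r4
t=2 i3:sub.ALU ; RAW r3
t=3 i4/i5:and.ALU/blt.BR ; dual
t=4 i6:ld.MEM ; no-port MEM/BR
t=5 i7:blt.BR ; tail

ISSUED = 6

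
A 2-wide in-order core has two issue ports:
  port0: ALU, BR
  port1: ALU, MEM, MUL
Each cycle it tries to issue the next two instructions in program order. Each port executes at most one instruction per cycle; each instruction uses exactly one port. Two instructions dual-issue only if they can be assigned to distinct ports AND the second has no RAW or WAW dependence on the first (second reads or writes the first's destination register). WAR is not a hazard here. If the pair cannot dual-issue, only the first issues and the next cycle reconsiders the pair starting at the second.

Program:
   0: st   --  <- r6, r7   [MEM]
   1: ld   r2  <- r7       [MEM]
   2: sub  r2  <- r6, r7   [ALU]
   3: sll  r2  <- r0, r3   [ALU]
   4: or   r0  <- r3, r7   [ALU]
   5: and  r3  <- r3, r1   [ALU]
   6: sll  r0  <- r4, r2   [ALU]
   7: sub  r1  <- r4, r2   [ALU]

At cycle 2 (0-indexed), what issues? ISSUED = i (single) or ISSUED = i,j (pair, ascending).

ISSUED = 2

#0 head=0: st i0 no-port MEM/MEM
#1 head=1: ld i1 WAW r2
#2 head=2: sub i2 WAW r2
#3 head=3: sll or i3/i4 2-wide
#4 head=5: and sll i5/i6 2-wide
#5 head=7: sub i7 tail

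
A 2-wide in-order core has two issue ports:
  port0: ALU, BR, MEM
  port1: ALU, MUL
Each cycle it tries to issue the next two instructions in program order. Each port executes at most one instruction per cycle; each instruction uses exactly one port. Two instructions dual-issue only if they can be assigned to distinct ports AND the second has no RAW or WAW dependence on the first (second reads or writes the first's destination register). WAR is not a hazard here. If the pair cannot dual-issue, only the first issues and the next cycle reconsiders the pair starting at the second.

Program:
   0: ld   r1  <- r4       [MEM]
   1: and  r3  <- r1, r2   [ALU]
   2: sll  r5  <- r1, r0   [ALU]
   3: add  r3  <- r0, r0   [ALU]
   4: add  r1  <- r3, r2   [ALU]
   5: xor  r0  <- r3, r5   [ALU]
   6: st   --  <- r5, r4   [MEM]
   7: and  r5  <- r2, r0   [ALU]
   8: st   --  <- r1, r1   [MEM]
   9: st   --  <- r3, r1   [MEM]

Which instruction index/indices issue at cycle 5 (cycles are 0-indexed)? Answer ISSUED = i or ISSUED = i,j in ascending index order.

#0 head=0: ld i0 RAW r1
#1 head=1: and sll i1+i2 pair
#2 head=3: add i3 RAW r3
#3 head=4: add xor i4+i5 pair
#4 head=6: st and i6+i7 pair
#5 head=8: st i8 no-port MEM/MEM
#6 head=9: st i9 tail

ISSUED = 8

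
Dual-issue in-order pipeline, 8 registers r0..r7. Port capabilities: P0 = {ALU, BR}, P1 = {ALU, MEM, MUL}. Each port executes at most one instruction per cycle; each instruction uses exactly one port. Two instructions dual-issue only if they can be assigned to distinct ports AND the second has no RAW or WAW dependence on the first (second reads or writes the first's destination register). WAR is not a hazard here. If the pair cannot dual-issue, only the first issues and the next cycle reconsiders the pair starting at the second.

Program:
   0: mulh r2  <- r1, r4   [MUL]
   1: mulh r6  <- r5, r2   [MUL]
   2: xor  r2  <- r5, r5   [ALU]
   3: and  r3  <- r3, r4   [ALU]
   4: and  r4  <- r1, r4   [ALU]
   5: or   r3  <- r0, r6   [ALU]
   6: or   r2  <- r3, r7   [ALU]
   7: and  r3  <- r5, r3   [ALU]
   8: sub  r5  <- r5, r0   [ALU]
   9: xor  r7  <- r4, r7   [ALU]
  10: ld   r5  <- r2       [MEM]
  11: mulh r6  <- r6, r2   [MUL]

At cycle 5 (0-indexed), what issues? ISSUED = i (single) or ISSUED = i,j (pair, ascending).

ISSUED = 8,9

  cy0 -> i0 (mulh.MUL) no-port MUL/MUL
  cy1 -> i1&i2 (mulh.MUL+xor.ALU) pair
  cy2 -> i3&i4 (and.ALU+and.ALU) pair
  cy3 -> i5 (or.ALU) RAW r3
  cy4 -> i6&i7 (or.ALU+and.ALU) pair
  cy5 -> i8&i9 (sub.ALU+xor.ALU) pair
  cy6 -> i10 (ld.MEM) no-port MEM/MUL
  cy7 -> i11 (mulh.MUL) tail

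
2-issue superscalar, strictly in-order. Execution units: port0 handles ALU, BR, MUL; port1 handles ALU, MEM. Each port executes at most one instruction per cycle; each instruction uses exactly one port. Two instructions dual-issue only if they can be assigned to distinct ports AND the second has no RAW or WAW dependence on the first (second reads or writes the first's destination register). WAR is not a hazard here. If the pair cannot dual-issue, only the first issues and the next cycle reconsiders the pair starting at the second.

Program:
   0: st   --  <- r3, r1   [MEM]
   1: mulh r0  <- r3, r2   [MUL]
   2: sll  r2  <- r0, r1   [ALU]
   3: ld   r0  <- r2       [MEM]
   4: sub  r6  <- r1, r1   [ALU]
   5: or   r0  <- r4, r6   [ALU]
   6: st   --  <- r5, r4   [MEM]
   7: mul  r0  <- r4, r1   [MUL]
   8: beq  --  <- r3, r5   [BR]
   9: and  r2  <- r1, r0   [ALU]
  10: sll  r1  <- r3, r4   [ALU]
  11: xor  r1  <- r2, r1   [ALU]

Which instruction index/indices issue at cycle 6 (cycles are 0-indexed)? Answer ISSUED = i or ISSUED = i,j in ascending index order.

  cy0 -> i0&i1 (st.MEM+mulh.MUL) pair
  cy1 -> i2 (sll.ALU) RAW r2
  cy2 -> i3&i4 (ld.MEM+sub.ALU) pair
  cy3 -> i5&i6 (or.ALU+st.MEM) pair
  cy4 -> i7 (mul.MUL) no-port MUL/BR
  cy5 -> i8&i9 (beq.BR+and.ALU) pair
  cy6 -> i10 (sll.ALU) RAW+WAW r1
  cy7 -> i11 (xor.ALU) tail

ISSUED = 10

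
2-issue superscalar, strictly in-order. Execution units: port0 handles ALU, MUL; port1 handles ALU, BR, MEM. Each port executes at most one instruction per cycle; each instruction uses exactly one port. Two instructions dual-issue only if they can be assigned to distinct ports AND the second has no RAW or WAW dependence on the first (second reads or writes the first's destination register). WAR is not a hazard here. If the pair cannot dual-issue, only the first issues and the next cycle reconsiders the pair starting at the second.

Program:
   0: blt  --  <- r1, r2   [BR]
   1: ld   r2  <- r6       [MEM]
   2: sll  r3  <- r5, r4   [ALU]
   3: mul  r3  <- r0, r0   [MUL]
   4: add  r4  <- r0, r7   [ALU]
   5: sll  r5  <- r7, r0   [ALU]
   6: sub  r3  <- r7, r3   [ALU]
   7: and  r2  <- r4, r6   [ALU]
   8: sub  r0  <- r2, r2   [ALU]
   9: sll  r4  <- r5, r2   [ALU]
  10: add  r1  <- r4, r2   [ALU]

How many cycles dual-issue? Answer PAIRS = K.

PAIRS = 4

0. blt @i0  | no-port BR/MEM
1. ld+sll @i1/i2  | 2-wide
2. mul+add @i3/i4  | 2-wide
3. sll+sub @i5/i6  | 2-wide
4. and @i7  | RAW r2
5. sub+sll @i8/i9  | 2-wide
6. add @i10  | tail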